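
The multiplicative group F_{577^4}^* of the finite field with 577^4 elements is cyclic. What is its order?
|F_{577^4}^*| = 110841719040

F_{577^4} has 577^4 = 110841719041 elements; its multiplicative group consists of all nonzero elements, so |F_{577^4}^*| = 110841719041 - 1 = 110841719040. (It is cyclic since any finite subgroup of the multiplicative group of a field is cyclic.)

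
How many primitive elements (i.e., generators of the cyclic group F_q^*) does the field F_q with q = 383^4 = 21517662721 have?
There are φ(21517662720) = 5707612160 primitive elements

F_q^* is cyclic of order q - 1 = 21517662720. A cyclic group of order m has exactly φ(m) generators. Here m = 21517662720 = 2^9 · 3 · 5 · 191 · 14669, so the number of primitive elements is φ(21517662720) = 5707612160.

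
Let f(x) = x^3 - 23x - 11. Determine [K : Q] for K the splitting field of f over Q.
[K : Q] = 6

By the rational root test, any rational root of the monic integer polynomial f(x) = x^3 - 23x - 11 must be an integer dividing the constant term -11, i.e. one of ±{1, 11}. Evaluating: f(1) = -33, f(-1) = 11, f(11) = 1067, f(-11) = -1089; none is 0, so f has no rational root and is therefore irreducible over Q (a cubic with no linear factor over a field is irreducible). For an irreducible cubic, the Galois group is A_3 or S_3 according as the discriminant disc(f) = -4a^3 - 27b^2 = -4·(-23)^3 - 27·(-11)^2 = 45401 is or is not a square in Q. Here disc(f) = 45401 is not a perfect square in Q, so the Galois group of f over Q is not contained in A_3 and must be all of S_3. The splitting field has degree |S_3| = 6 over Q, so [K : Q] = 6.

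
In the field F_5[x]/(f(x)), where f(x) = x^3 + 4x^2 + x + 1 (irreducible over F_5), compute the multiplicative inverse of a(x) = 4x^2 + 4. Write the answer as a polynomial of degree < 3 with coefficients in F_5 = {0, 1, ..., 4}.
a(x)^(-1) ≡ 3x + 2 (mod f(x))

Since f is irreducible over F_5, F_5[x]/(f) is a field and a(x) ≠ 0 has an inverse. Apply the extended Euclidean algorithm to f(x) and a(x) in F_5[x]: f(x) = (4x + 1)·a(x) + (2). The last nonzero remainder is the constant 2 = gcd(f, a) in F_5. Back-substituting through the division chain expresses 2 = s(x)·a(x) + t(x)·f(x) with s(x) ≡ x + 4 (mod f), so (x + 4)·a(x) ≡ 2 (mod f). Multiplying by 2^(-1) ≡ 3 in F_5 gives a(x)^(-1) ≡ 3·(x + 4) ≡ 3x + 2 (mod f). Check: (4x^2 + 4)·(3x + 2) = 2x^3 + 3x^2 + 2x + 3 ≡ 1 (mod x^3 + 4x^2 + x + 1).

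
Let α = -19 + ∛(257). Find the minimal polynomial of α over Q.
m_α(x) = x^3 + 57x^2 + 1083x + 6602

Set β = α + 19 = ∛(257), so β^3 = 257. Then (α + 19)^3 - 257 = 0, i.e. α is a root of g(x) = (x + 19)^3 - 257 = x^3 + 57x^2 + 1083x + 6602. Since g(x) = h(x + 19) where h(x) = x^3 - 257, and h is irreducible over Q (because 257 is not a perfect cube, so h has no rational root, and a monic cubic with no rational root is irreducible), g is also irreducible (irreducibility is preserved under the substitution x → x + 19). Hence m_α(x) = x^3 + 57x^2 + 1083x + 6602.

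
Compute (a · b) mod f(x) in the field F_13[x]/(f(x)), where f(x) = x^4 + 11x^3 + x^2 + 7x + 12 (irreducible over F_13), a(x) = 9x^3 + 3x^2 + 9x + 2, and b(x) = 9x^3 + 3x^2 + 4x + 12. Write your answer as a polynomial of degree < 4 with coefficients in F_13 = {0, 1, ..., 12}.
a · b ≡ 11x^3 + 3x^2 + 9x + 7 (mod f(x))

Multiply in F_13[x]: a(x)·b(x) = (9x^3 + 3x^2 + 9x + 2)·(9x^3 + 3x^2 + 4x + 12) = 3x^6 + 2x^5 + 9x^4 + 9x^3 + 12x + 11. This has degree ≥ 4, so divide by f(x) over F_13: 3x^6 + 2x^5 + 9x^4 + 9x^3 + 12x + 11 = (3x^2 + 8x + 9)·(x^4 + 11x^3 + x^2 + 7x + 12) + (11x^3 + 3x^2 + 9x + 7). Hence a·b ≡ 11x^3 + 3x^2 + 9x + 7 (mod f). (F_13[x]/(f) is a field with 13^4 = 28561 elements since f is irreducible of degree 4.)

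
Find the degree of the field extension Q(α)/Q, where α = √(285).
[Q(α):Q] = 2

[Q(α):Q] equals the degree of the minimal polynomial of α. Here α^2 = 285 and x^2 - 285 is irreducible (d = 285 is squarefree, ≠ 1, hence not a square), so deg(m_α) = 2. Thus [Q(α):Q] = 2.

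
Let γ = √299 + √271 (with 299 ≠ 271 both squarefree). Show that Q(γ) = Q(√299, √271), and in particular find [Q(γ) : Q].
[Q(γ) : Q] = 4 (equivalently, Q(γ) = Q(√299, √271))

Obviously Q(γ) ⊆ Q(√299, √271), and [Q(√299, √271):Q] = 4 (since 299, 271 are distinct squarefree integers > 1 with 81029 not a perfect square). To show equality we compute the minimal polynomial of γ. From γ = √299 + √271: γ^2 = 299 + 2√(81029) + 271 = 570 + 2√(81029), so γ^2 - 570 = 2√(81029); squaring, (γ^2 - 570)^2 = 4·81029, i.e. γ^4 - 1140γ^2 + 324900 - 324116 = 0, i.e. γ^4 - 1140γ^2 + 784 = 0. So γ is a root of x^4 - 1140x^2 + 784. This polynomial is irreducible over Q: it has no rational root (each ±√299 ± √271 is irrational), and any factorization into two quadratics over Q would force √(81029) ∈ Q (pairing opposite roots) or √299, √271 ∈ Q (other pairings), all impossible. Hence [Q(γ):Q] = 4 = [Q(√299, √271):Q], so Q(γ) = Q(√299, √271).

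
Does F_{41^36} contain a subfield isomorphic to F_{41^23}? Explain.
No: F_{41^23} is not a subfield of F_{41^36}

F_{p^m} embeds in F_{p^n} iff m | n. Here 23 ∤ 36 (since 36 = 1·23 + 13 with remainder 13 ≠ 0), so F_{41^23} is not a subfield of F_{41^36}. Equivalently: if it were, the tower law would give 23 = [F_{41^23}:F_41] dividing [F_{41^36}:F_41] = 36, contradiction.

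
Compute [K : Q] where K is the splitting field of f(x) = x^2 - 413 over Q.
[K : Q] = 2

f(x) = x^2 - 413 factors as (x - √413)(x + √413). The splitting field is K = Q(√413). Since 413 is squarefree and > 1, it is not a perfect square, so x^2 - 413 is irreducible over Q and [Q(√413) : Q] = 2. Hence [K : Q] = 2.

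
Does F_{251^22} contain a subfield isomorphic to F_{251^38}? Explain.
No: F_{251^38} is not a subfield of F_{251^22}

F_{p^m} embeds in F_{p^n} iff m | n. Here 38 ∤ 22 (since 22 = 0·38 + 22 with remainder 22 ≠ 0), so F_{251^38} is not a subfield of F_{251^22}. Equivalently: if it were, the tower law would give 38 = [F_{251^38}:F_251] dividing [F_{251^22}:F_251] = 22, contradiction.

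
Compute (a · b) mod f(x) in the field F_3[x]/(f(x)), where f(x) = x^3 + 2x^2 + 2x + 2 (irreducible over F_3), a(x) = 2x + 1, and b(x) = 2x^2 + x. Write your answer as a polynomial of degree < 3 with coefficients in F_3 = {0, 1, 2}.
a · b ≡ 2x^2 + 2x + 1 (mod f(x))

Multiply in F_3[x]: a(x)·b(x) = (2x + 1)·(2x^2 + x) = x^3 + x^2 + x. This has degree ≥ 3, so divide by f(x) over F_3: x^3 + x^2 + x = (1)·(x^3 + 2x^2 + 2x + 2) + (2x^2 + 2x + 1). Hence a·b ≡ 2x^2 + 2x + 1 (mod f). (F_3[x]/(f) is a field with 3^3 = 27 elements since f is irreducible of degree 3.)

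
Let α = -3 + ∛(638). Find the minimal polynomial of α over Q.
m_α(x) = x^3 + 9x^2 + 27x - 611

Set β = α + 3 = ∛(638), so β^3 = 638. Then (α + 3)^3 - 638 = 0, i.e. α is a root of g(x) = (x + 3)^3 - 638 = x^3 + 9x^2 + 27x - 611. Since g(x) = h(x + 3) where h(x) = x^3 - 638, and h is irreducible over Q (because 638 is not a perfect cube, so h has no rational root, and a monic cubic with no rational root is irreducible), g is also irreducible (irreducibility is preserved under the substitution x → x + 3). Hence m_α(x) = x^3 + 9x^2 + 27x - 611.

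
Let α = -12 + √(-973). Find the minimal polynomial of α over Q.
m_α(x) = x^2 + 24x + 1117

From α + 12 = √(-973), squaring gives (α + 12)^2 = -973, i.e. α^2 + 24α + 144 = -973, so α^2 + 24α + 1117 = 0. The discriminant of x^2 + 24x + 1117 is (24)^2 - 4·(1117) = 576 - 4468 = -3892, and 4·(-973) is not a perfect square in Q since -973 is squarefree and ≠ 1. Hence x^2 + 24x + 1117 is irreducible over Q and is the minimal polynomial of α.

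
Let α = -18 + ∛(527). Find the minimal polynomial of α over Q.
m_α(x) = x^3 + 54x^2 + 972x + 5305

Set β = α + 18 = ∛(527), so β^3 = 527. Then (α + 18)^3 - 527 = 0, i.e. α is a root of g(x) = (x + 18)^3 - 527 = x^3 + 54x^2 + 972x + 5305. Since g(x) = h(x + 18) where h(x) = x^3 - 527, and h is irreducible over Q (because 527 is not a perfect cube, so h has no rational root, and a monic cubic with no rational root is irreducible), g is also irreducible (irreducibility is preserved under the substitution x → x + 18). Hence m_α(x) = x^3 + 54x^2 + 972x + 5305.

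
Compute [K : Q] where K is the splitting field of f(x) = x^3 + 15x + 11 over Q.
[K : Q] = 6

By the rational root test, any rational root of the monic integer polynomial f(x) = x^3 + 15x + 11 must be an integer dividing the constant term 11, i.e. one of ±{1, 11}. Evaluating: f(1) = 27, f(-1) = -5, f(11) = 1507, f(-11) = -1485; none is 0, so f has no rational root and is therefore irreducible over Q (a cubic with no linear factor over a field is irreducible). For an irreducible cubic, the Galois group is A_3 or S_3 according as the discriminant disc(f) = -4a^3 - 27b^2 = -4·(15)^3 - 27·(11)^2 = -16767 is or is not a square in Q. Here disc(f) = -16767 is not a perfect square in Q, so the Galois group of f over Q is not contained in A_3 and must be all of S_3. The splitting field has degree |S_3| = 6 over Q, so [K : Q] = 6.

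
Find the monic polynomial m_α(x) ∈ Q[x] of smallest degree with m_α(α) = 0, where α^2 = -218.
m_α(x) = x^2 + 218

α satisfies α^2 + 218 = 0, so x^2 + 218 annihilates α. Since d = -218 is squarefree and ≠ 1, it is not a perfect square in Q, so x^2 + 218 has no rational root and is therefore irreducible over Q (a degree-2 polynomial over a field is irreducible iff it has no root). Hence m_α(x) = x^2 + 218.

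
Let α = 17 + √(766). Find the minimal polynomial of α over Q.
m_α(x) = x^2 - 34x - 477

From α - 17 = √(766), squaring gives (α - 17)^2 = 766, i.e. α^2 - 34α + 289 = 766, so α^2 - 34α - 477 = 0. The discriminant of x^2 - 34x - 477 is (-34)^2 - 4·(-477) = 1156 + 1908 = 3064, and 4·(766) is not a perfect square in Q since 766 is squarefree and ≠ 1. Hence x^2 - 34x - 477 is irreducible over Q and is the minimal polynomial of α.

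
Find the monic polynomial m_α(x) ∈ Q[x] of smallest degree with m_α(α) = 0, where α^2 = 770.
m_α(x) = x^2 - 770

α satisfies α^2 - 770 = 0, so x^2 - 770 annihilates α. Since d = 770 is squarefree and ≠ 1, it is not a perfect square in Q, so x^2 - 770 has no rational root and is therefore irreducible over Q (a degree-2 polynomial over a field is irreducible iff it has no root). Hence m_α(x) = x^2 - 770.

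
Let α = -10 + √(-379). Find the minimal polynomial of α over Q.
m_α(x) = x^2 + 20x + 479

From α + 10 = √(-379), squaring gives (α + 10)^2 = -379, i.e. α^2 + 20α + 100 = -379, so α^2 + 20α + 479 = 0. The discriminant of x^2 + 20x + 479 is (20)^2 - 4·(479) = 400 - 1916 = -1516, and 4·(-379) is not a perfect square in Q since -379 is squarefree and ≠ 1. Hence x^2 + 20x + 479 is irreducible over Q and is the minimal polynomial of α.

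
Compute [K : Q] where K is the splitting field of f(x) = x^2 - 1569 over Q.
[K : Q] = 2

f(x) = x^2 - 1569 factors as (x - √1569)(x + √1569). The splitting field is K = Q(√1569). Since 1569 is squarefree and > 1, it is not a perfect square, so x^2 - 1569 is irreducible over Q and [Q(√1569) : Q] = 2. Hence [K : Q] = 2.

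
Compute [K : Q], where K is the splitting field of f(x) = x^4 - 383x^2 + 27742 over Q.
[K : Q] = 4

Solving the quadratic in x^2: x^2 = (383 ± √(383^2 - 4·27742))/2 = (383 ± √35721)/2 = (383 ± 189)/2, giving x^2 = 286 or x^2 = 97. So f(x) = (x^2 - 286)(x^2 - 97) and the roots of f are ±√286, ±√97. Hence the splitting field is K = Q(√286, √97). Since 286 and 97 are distinct squarefree integers > 1, their product 27742 is not a perfect square, so √97 ∉ Q(√286). By the tower law [K:Q] = [Q(√286,√97):Q(√286)] · [Q(√286):Q] = 2 · 2 = 4.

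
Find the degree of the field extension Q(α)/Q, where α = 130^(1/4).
[Q(α):Q] = 4

α is a root of x^4 - 130. By Eisenstein's criterion at the prime p = 2 (which divides the constant term 130 but p^2 = 4 does not, since 130 is squarefree), x^4 - 130 is irreducible over Q. Hence [Q(α):Q] = 4.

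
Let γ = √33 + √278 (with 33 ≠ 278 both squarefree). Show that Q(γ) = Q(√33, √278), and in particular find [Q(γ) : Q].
[Q(γ) : Q] = 4 (equivalently, Q(γ) = Q(√33, √278))

Obviously Q(γ) ⊆ Q(√33, √278), and [Q(√33, √278):Q] = 4 (since 33, 278 are distinct squarefree integers > 1 with 9174 not a perfect square). To show equality we compute the minimal polynomial of γ. From γ = √33 + √278: γ^2 = 33 + 2√(9174) + 278 = 311 + 2√(9174), so γ^2 - 311 = 2√(9174); squaring, (γ^2 - 311)^2 = 4·9174, i.e. γ^4 - 622γ^2 + 96721 - 36696 = 0, i.e. γ^4 - 622γ^2 + 60025 = 0. So γ is a root of x^4 - 622x^2 + 60025. This polynomial is irreducible over Q: it has no rational root (each ±√33 ± √278 is irrational), and any factorization into two quadratics over Q would force √(9174) ∈ Q (pairing opposite roots) or √33, √278 ∈ Q (other pairings), all impossible. Hence [Q(γ):Q] = 4 = [Q(√33, √278):Q], so Q(γ) = Q(√33, √278).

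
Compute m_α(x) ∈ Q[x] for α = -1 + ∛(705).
m_α(x) = x^3 + 3x^2 + 3x - 704

Set β = α + 1 = ∛(705), so β^3 = 705. Then (α + 1)^3 - 705 = 0, i.e. α is a root of g(x) = (x + 1)^3 - 705 = x^3 + 3x^2 + 3x - 704. Since g(x) = h(x + 1) where h(x) = x^3 - 705, and h is irreducible over Q (because 705 is not a perfect cube, so h has no rational root, and a monic cubic with no rational root is irreducible), g is also irreducible (irreducibility is preserved under the substitution x → x + 1). Hence m_α(x) = x^3 + 3x^2 + 3x - 704.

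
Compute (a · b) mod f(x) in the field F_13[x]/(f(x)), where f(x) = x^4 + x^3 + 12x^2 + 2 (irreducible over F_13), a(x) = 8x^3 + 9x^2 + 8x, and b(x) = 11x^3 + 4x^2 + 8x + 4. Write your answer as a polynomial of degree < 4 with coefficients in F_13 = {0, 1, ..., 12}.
a · b ≡ 11x^3 + x^2 + 11x + 2 (mod f(x))

Multiply in F_13[x]: a(x)·b(x) = (8x^3 + 9x^2 + 8x)·(11x^3 + 4x^2 + 8x + 4) = 10x^6 + x^5 + 6x^4 + 6x^3 + 9x^2 + 6x. This has degree ≥ 4, so divide by f(x) over F_13: 10x^6 + x^5 + 6x^4 + 6x^3 + 9x^2 + 6x = (10x^2 + 4x + 12)·(x^4 + x^3 + 12x^2 + 2) + (11x^3 + x^2 + 11x + 2). Hence a·b ≡ 11x^3 + x^2 + 11x + 2 (mod f). (F_13[x]/(f) is a field with 13^4 = 28561 elements since f is irreducible of degree 4.)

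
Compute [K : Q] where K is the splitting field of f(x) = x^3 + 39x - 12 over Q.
[K : Q] = 6

By the rational root test, any rational root of the monic integer polynomial f(x) = x^3 + 39x - 12 must be an integer dividing the constant term -12, i.e. one of ±{1, 2, 3, 4, 6, 12}. Evaluating: f(1) = 28, f(-1) = -52, f(2) = 74, f(-2) = -98, f(3) = 132, f(-3) = -156, f(4) = 208, f(-4) = -232, f(6) = 438, f(-6) = -462, f(12) = 2184, f(-12) = -2208; none is 0, so f has no rational root and is therefore irreducible over Q (a cubic with no linear factor over a field is irreducible). For an irreducible cubic, the Galois group is A_3 or S_3 according as the discriminant disc(f) = -4a^3 - 27b^2 = -4·(39)^3 - 27·(-12)^2 = -241164 is or is not a square in Q. Here disc(f) = -241164 is not a perfect square in Q, so the Galois group of f over Q is not contained in A_3 and must be all of S_3. The splitting field has degree |S_3| = 6 over Q, so [K : Q] = 6.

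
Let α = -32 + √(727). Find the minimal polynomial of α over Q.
m_α(x) = x^2 + 64x + 297

From α + 32 = √(727), squaring gives (α + 32)^2 = 727, i.e. α^2 + 64α + 1024 = 727, so α^2 + 64α + 297 = 0. The discriminant of x^2 + 64x + 297 is (64)^2 - 4·(297) = 4096 - 1188 = 2908, and 4·(727) is not a perfect square in Q since 727 is squarefree and ≠ 1. Hence x^2 + 64x + 297 is irreducible over Q and is the minimal polynomial of α.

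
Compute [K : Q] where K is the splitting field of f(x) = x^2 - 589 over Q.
[K : Q] = 2

f(x) = x^2 - 589 factors as (x - √589)(x + √589). The splitting field is K = Q(√589). Since 589 is squarefree and > 1, it is not a perfect square, so x^2 - 589 is irreducible over Q and [Q(√589) : Q] = 2. Hence [K : Q] = 2.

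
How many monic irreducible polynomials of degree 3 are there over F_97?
There are 304192 monic irreducible polynomials of degree 3 over F_97

Each element of F_{97^3} that lies in no proper subfield is a root of exactly one monic irreducible of degree 3 over F_97, and each such polynomial has 3 distinct roots in F_{97^3}. By Möbius inversion the count is N_97(3) = (1/3) Σ_{d|3} μ(3/d) · 97^d = (1/3)(μ(3)·97^1 + μ(1)·97^3) = 912576/3 = 304192.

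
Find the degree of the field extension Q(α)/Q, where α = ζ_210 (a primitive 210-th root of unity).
[Q(α):Q] = 48

The minimal polynomial of ζ_210 over Q is the 210-th cyclotomic polynomial Φ_210(x), which is irreducible over Q and has degree φ(210) = 48. Hence [Q(α):Q] = φ(210) = 48.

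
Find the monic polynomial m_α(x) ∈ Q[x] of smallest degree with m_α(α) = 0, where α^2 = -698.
m_α(x) = x^2 + 698

α satisfies α^2 + 698 = 0, so x^2 + 698 annihilates α. Since d = -698 is squarefree and ≠ 1, it is not a perfect square in Q, so x^2 + 698 has no rational root and is therefore irreducible over Q (a degree-2 polynomial over a field is irreducible iff it has no root). Hence m_α(x) = x^2 + 698.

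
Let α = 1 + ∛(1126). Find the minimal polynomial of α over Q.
m_α(x) = x^3 - 3x^2 + 3x - 1127

Set β = α - 1 = ∛(1126), so β^3 = 1126. Then (α - 1)^3 - 1126 = 0, i.e. α is a root of g(x) = (x - 1)^3 - 1126 = x^3 - 3x^2 + 3x - 1127. Since g(x) = h(x - 1) where h(x) = x^3 - 1126, and h is irreducible over Q (because 1126 is not a perfect cube, so h has no rational root, and a monic cubic with no rational root is irreducible), g is also irreducible (irreducibility is preserved under the substitution x → x - 1). Hence m_α(x) = x^3 - 3x^2 + 3x - 1127.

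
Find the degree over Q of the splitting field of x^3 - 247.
[K : Q] = 6

The roots of x^3 - 247 are ∛247, ω∛247, ω^2∛247 where ω = e^(2πi/3) is a primitive cube root of unity, so K = Q(∛247, ω). Now [Q(∛247):Q] = 3 (since 247 is not a perfect cube, x^3 - 247 is irreducible) and [Q(ω):Q] = 2. Both 2 and 3 divide [K:Q], and [K:Q] ≤ 3·2 = 6, so [K:Q] = 6. (Equivalently: Q(∛247) ⊂ R but ω ∉ R, so [K : Q(∛247)] = 2.)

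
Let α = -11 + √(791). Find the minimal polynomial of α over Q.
m_α(x) = x^2 + 22x - 670

From α + 11 = √(791), squaring gives (α + 11)^2 = 791, i.e. α^2 + 22α + 121 = 791, so α^2 + 22α - 670 = 0. The discriminant of x^2 + 22x - 670 is (22)^2 - 4·(-670) = 484 + 2680 = 3164, and 4·(791) is not a perfect square in Q since 791 is squarefree and ≠ 1. Hence x^2 + 22x - 670 is irreducible over Q and is the minimal polynomial of α.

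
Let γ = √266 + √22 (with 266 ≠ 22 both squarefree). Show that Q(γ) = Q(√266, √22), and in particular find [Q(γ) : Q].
[Q(γ) : Q] = 4 (equivalently, Q(γ) = Q(√266, √22))

Obviously Q(γ) ⊆ Q(√266, √22), and [Q(√266, √22):Q] = 4 (since 266, 22 are distinct squarefree integers > 1 with 5852 not a perfect square). To show equality we compute the minimal polynomial of γ. From γ = √266 + √22: γ^2 = 266 + 2√(5852) + 22 = 288 + 2√(5852), so γ^2 - 288 = 2√(5852); squaring, (γ^2 - 288)^2 = 4·5852, i.e. γ^4 - 576γ^2 + 82944 - 23408 = 0, i.e. γ^4 - 576γ^2 + 59536 = 0. So γ is a root of x^4 - 576x^2 + 59536. This polynomial is irreducible over Q: it has no rational root (each ±√266 ± √22 is irrational), and any factorization into two quadratics over Q would force √(5852) ∈ Q (pairing opposite roots) or √266, √22 ∈ Q (other pairings), all impossible. Hence [Q(γ):Q] = 4 = [Q(√266, √22):Q], so Q(γ) = Q(√266, √22).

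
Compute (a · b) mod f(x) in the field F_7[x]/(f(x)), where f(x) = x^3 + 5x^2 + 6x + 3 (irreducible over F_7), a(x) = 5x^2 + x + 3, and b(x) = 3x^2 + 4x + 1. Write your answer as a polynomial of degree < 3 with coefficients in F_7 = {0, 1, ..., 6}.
a · b ≡ 6x^2 + 5 (mod f(x))

Multiply in F_7[x]: a(x)·b(x) = (5x^2 + x + 3)·(3x^2 + 4x + 1) = x^4 + 2x^3 + 4x^2 + 6x + 3. This has degree ≥ 3, so divide by f(x) over F_7: x^4 + 2x^3 + 4x^2 + 6x + 3 = (x + 4)·(x^3 + 5x^2 + 6x + 3) + (6x^2 + 5). Hence a·b ≡ 6x^2 + 5 (mod f). (F_7[x]/(f) is a field with 7^3 = 343 elements since f is irreducible of degree 3.)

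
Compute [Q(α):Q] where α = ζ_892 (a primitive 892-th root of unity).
[Q(α):Q] = 444

The minimal polynomial of ζ_892 over Q is the 892-th cyclotomic polynomial Φ_892(x), which is irreducible over Q and has degree φ(892) = 444. Hence [Q(α):Q] = φ(892) = 444.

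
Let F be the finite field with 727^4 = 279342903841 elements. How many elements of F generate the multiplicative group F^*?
There are φ(279342903840) = 50412257280 primitive elements

F_q^* is cyclic of order q - 1 = 279342903840. A cyclic group of order m has exactly φ(m) generators. Here m = 279342903840 = 2^5 · 3 · 5 · 7 · 11^2 · 13 · 17 · 3109, so the number of primitive elements is φ(279342903840) = 50412257280.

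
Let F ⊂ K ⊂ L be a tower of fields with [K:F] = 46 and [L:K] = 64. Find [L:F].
[L:F] = 2944

The tower law says that for any tower of field extensions F ⊂ K ⊂ L with finite degrees, [L:F] = [L:K] · [K:F]. Here this gives [L:F] = 64 · 46 = 2944.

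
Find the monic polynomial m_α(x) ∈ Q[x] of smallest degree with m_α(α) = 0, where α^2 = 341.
m_α(x) = x^2 - 341

α satisfies α^2 - 341 = 0, so x^2 - 341 annihilates α. Since d = 341 is squarefree and ≠ 1, it is not a perfect square in Q, so x^2 - 341 has no rational root and is therefore irreducible over Q (a degree-2 polynomial over a field is irreducible iff it has no root). Hence m_α(x) = x^2 - 341.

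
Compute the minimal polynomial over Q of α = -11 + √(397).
m_α(x) = x^2 + 22x - 276

From α + 11 = √(397), squaring gives (α + 11)^2 = 397, i.e. α^2 + 22α + 121 = 397, so α^2 + 22α - 276 = 0. The discriminant of x^2 + 22x - 276 is (22)^2 - 4·(-276) = 484 + 1104 = 1588, and 4·(397) is not a perfect square in Q since 397 is squarefree and ≠ 1. Hence x^2 + 22x - 276 is irreducible over Q and is the minimal polynomial of α.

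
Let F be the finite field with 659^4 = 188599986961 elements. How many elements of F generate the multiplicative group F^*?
There are φ(188599986960) = 35271475200 primitive elements

F_q^* is cyclic of order q - 1 = 188599986960. A cyclic group of order m has exactly φ(m) generators. Here m = 188599986960 = 2^4 · 3 · 5 · 7 · 11 · 17 · 47 · 53 · 241, so the number of primitive elements is φ(188599986960) = 35271475200.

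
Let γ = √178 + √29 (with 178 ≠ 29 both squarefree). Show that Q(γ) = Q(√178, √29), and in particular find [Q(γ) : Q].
[Q(γ) : Q] = 4 (equivalently, Q(γ) = Q(√178, √29))

Obviously Q(γ) ⊆ Q(√178, √29), and [Q(√178, √29):Q] = 4 (since 178, 29 are distinct squarefree integers > 1 with 5162 not a perfect square). To show equality we compute the minimal polynomial of γ. From γ = √178 + √29: γ^2 = 178 + 2√(5162) + 29 = 207 + 2√(5162), so γ^2 - 207 = 2√(5162); squaring, (γ^2 - 207)^2 = 4·5162, i.e. γ^4 - 414γ^2 + 42849 - 20648 = 0, i.e. γ^4 - 414γ^2 + 22201 = 0. So γ is a root of x^4 - 414x^2 + 22201. This polynomial is irreducible over Q: it has no rational root (each ±√178 ± √29 is irrational), and any factorization into two quadratics over Q would force √(5162) ∈ Q (pairing opposite roots) or √178, √29 ∈ Q (other pairings), all impossible. Hence [Q(γ):Q] = 4 = [Q(√178, √29):Q], so Q(γ) = Q(√178, √29).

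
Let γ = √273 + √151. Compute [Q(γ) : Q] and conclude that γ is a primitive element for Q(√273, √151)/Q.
[Q(γ) : Q] = 4 (equivalently, Q(γ) = Q(√273, √151))

Obviously Q(γ) ⊆ Q(√273, √151), and [Q(√273, √151):Q] = 4 (since 273, 151 are distinct squarefree integers > 1 with 41223 not a perfect square). To show equality we compute the minimal polynomial of γ. From γ = √273 + √151: γ^2 = 273 + 2√(41223) + 151 = 424 + 2√(41223), so γ^2 - 424 = 2√(41223); squaring, (γ^2 - 424)^2 = 4·41223, i.e. γ^4 - 848γ^2 + 179776 - 164892 = 0, i.e. γ^4 - 848γ^2 + 14884 = 0. So γ is a root of x^4 - 848x^2 + 14884. This polynomial is irreducible over Q: it has no rational root (each ±√273 ± √151 is irrational), and any factorization into two quadratics over Q would force √(41223) ∈ Q (pairing opposite roots) or √273, √151 ∈ Q (other pairings), all impossible. Hence [Q(γ):Q] = 4 = [Q(√273, √151):Q], so Q(γ) = Q(√273, √151).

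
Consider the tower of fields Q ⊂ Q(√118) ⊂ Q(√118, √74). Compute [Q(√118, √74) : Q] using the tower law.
[Q(√118, √74) : Q] = 4

[Q(√118):Q] = 2 (min poly x^2 - 118, irreducible since 118 is squarefree > 1). For the top step, suppose √74 ∈ Q(√118), say √74 = c + d√118 with c, d ∈ Q. Squaring: 74 = c^2 + 118d^2 + 2cd√118. Since √118 ∉ Q this forces 2cd = 0. If d = 0 then √74 = c ∈ Q, contradicting 74 squarefree > 1. If c = 0 then 74 = 118d^2, so 118·74 = (118d)^2 is a perfect square in Q — but 118·74 = 8732 is not a perfect square (since 118 and 74 are distinct squarefree integers). Contradiction. Hence √74 ∉ Q(√118), so x^2 - 74 stays irreducible over Q(√118) and [Q(√118, √74) : Q(√118)] = 2. By the tower law, [Q(√118, √74) : Q] = 2 · 2 = 4.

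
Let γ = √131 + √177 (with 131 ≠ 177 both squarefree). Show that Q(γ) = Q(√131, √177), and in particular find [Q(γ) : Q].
[Q(γ) : Q] = 4 (equivalently, Q(γ) = Q(√131, √177))

Obviously Q(γ) ⊆ Q(√131, √177), and [Q(√131, √177):Q] = 4 (since 131, 177 are distinct squarefree integers > 1 with 23187 not a perfect square). To show equality we compute the minimal polynomial of γ. From γ = √131 + √177: γ^2 = 131 + 2√(23187) + 177 = 308 + 2√(23187), so γ^2 - 308 = 2√(23187); squaring, (γ^2 - 308)^2 = 4·23187, i.e. γ^4 - 616γ^2 + 94864 - 92748 = 0, i.e. γ^4 - 616γ^2 + 2116 = 0. So γ is a root of x^4 - 616x^2 + 2116. This polynomial is irreducible over Q: it has no rational root (each ±√131 ± √177 is irrational), and any factorization into two quadratics over Q would force √(23187) ∈ Q (pairing opposite roots) or √131, √177 ∈ Q (other pairings), all impossible. Hence [Q(γ):Q] = 4 = [Q(√131, √177):Q], so Q(γ) = Q(√131, √177).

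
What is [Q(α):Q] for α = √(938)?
[Q(α):Q] = 2

[Q(α):Q] equals the degree of the minimal polynomial of α. Here α^2 = 938 and x^2 - 938 is irreducible (d = 938 is squarefree, ≠ 1, hence not a square), so deg(m_α) = 2. Thus [Q(α):Q] = 2.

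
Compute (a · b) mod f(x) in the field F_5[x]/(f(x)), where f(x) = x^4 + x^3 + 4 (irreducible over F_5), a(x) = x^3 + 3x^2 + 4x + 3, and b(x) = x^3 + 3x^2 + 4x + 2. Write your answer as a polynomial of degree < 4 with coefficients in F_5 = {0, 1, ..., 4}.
a · b ≡ 2x^3 + 2x^2 + 3 (mod f(x))

Multiply in F_5[x]: a(x)·b(x) = (x^3 + 3x^2 + 4x + 3)·(x^3 + 3x^2 + 4x + 2) = x^6 + x^5 + 2x^4 + 4x^3 + x^2 + 1. This has degree ≥ 4, so divide by f(x) over F_5: x^6 + x^5 + 2x^4 + 4x^3 + x^2 + 1 = (x^2 + 2)·(x^4 + x^3 + 4) + (2x^3 + 2x^2 + 3). Hence a·b ≡ 2x^3 + 2x^2 + 3 (mod f). (F_5[x]/(f) is a field with 5^4 = 625 elements since f is irreducible of degree 4.)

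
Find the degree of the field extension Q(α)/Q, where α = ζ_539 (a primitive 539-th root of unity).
[Q(α):Q] = 420

The minimal polynomial of ζ_539 over Q is the 539-th cyclotomic polynomial Φ_539(x), which is irreducible over Q and has degree φ(539) = 420. Hence [Q(α):Q] = φ(539) = 420.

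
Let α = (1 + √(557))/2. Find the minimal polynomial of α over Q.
m_α(x) = x^2 - x - 139

From 2α - 1 = √(557), squaring gives (2α - 1)^2 = 557, i.e. 4α^2 - 4α + 1 = 557, so α^2 - α + (1 - 557)/4 = 0. Since 557 ≡ 1 (mod 4), (1 - 557)/4 = -139 ∈ Z. The polynomial x^2 - x - 139 has discriminant 1 - 4·(-139) = 557, which is not a perfect square in Q (d = 557 is squarefree and ≠ 1), so x^2 - x - 139 is irreducible over Q. It is the minimal polynomial of α.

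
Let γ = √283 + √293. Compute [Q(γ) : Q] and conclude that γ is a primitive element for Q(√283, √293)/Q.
[Q(γ) : Q] = 4 (equivalently, Q(γ) = Q(√283, √293))

Obviously Q(γ) ⊆ Q(√283, √293), and [Q(√283, √293):Q] = 4 (since 283, 293 are distinct squarefree integers > 1 with 82919 not a perfect square). To show equality we compute the minimal polynomial of γ. From γ = √283 + √293: γ^2 = 283 + 2√(82919) + 293 = 576 + 2√(82919), so γ^2 - 576 = 2√(82919); squaring, (γ^2 - 576)^2 = 4·82919, i.e. γ^4 - 1152γ^2 + 331776 - 331676 = 0, i.e. γ^4 - 1152γ^2 + 100 = 0. So γ is a root of x^4 - 1152x^2 + 100. This polynomial is irreducible over Q: it has no rational root (each ±√283 ± √293 is irrational), and any factorization into two quadratics over Q would force √(82919) ∈ Q (pairing opposite roots) or √283, √293 ∈ Q (other pairings), all impossible. Hence [Q(γ):Q] = 4 = [Q(√283, √293):Q], so Q(γ) = Q(√283, √293).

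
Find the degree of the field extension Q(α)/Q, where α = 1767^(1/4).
[Q(α):Q] = 4

α is a root of x^4 - 1767. By Eisenstein's criterion at the prime p = 3 (which divides the constant term 1767 but p^2 = 9 does not, since 1767 is squarefree), x^4 - 1767 is irreducible over Q. Hence [Q(α):Q] = 4.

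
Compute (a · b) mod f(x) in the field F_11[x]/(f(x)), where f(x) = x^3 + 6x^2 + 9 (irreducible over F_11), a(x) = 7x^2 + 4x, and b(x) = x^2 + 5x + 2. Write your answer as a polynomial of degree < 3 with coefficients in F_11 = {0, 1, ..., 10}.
a · b ≡ 8x^2 + 5 (mod f(x))

Multiply in F_11[x]: a(x)·b(x) = (7x^2 + 4x)·(x^2 + 5x + 2) = 7x^4 + 6x^3 + x^2 + 8x. This has degree ≥ 3, so divide by f(x) over F_11: 7x^4 + 6x^3 + x^2 + 8x = (7x + 8)·(x^3 + 6x^2 + 9) + (8x^2 + 5). Hence a·b ≡ 8x^2 + 5 (mod f). (F_11[x]/(f) is a field with 11^3 = 1331 elements since f is irreducible of degree 3.)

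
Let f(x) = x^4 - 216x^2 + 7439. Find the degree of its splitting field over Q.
[K : Q] = 4

Solving the quadratic in x^2: x^2 = (216 ± √(216^2 - 4·7439))/2 = (216 ± √16900)/2 = (216 ± 130)/2, giving x^2 = 43 or x^2 = 173. So f(x) = (x^2 - 43)(x^2 - 173) and the roots of f are ±√43, ±√173. Hence the splitting field is K = Q(√43, √173). Since 43 and 173 are distinct squarefree integers > 1, their product 7439 is not a perfect square, so √173 ∉ Q(√43). By the tower law [K:Q] = [Q(√43,√173):Q(√43)] · [Q(√43):Q] = 2 · 2 = 4.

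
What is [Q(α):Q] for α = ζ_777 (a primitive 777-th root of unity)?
[Q(α):Q] = 432

The minimal polynomial of ζ_777 over Q is the 777-th cyclotomic polynomial Φ_777(x), which is irreducible over Q and has degree φ(777) = 432. Hence [Q(α):Q] = φ(777) = 432.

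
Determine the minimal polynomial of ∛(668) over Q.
m_α(x) = x^3 - 668

α satisfies α^3 = 668, so x^3 - 668 annihilates α. By the rational root test, a rational root p/q (in lowest terms) of x^3 - 668 would satisfy p^3 = 668 q^3, forcing q = 1 and p^3 = 668; but 668 is not a perfect cube, contradiction. A monic cubic over Q with no rational root is irreducible (any nontrivial factorization would include a linear factor). Hence x^3 - 668 is the minimal polynomial of α, and in particular [Q(α):Q] = 3.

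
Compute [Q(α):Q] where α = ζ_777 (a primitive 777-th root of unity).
[Q(α):Q] = 432

The minimal polynomial of ζ_777 over Q is the 777-th cyclotomic polynomial Φ_777(x), which is irreducible over Q and has degree φ(777) = 432. Hence [Q(α):Q] = φ(777) = 432.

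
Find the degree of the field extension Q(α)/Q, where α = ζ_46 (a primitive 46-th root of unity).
[Q(α):Q] = 22

The minimal polynomial of ζ_46 over Q is the 46-th cyclotomic polynomial Φ_46(x), which is irreducible over Q and has degree φ(46) = 22. Hence [Q(α):Q] = φ(46) = 22.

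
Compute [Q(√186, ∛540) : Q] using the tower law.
[Q(√186, ∛540) : Q] = 6

Let L = Q(√186, ∛540). Since Q(√186) ⊂ L and [Q(√186):Q] = 2, the tower law gives 2 | [L:Q]. Likewise Q(∛540) ⊂ L with [Q(∛540):Q] = 3 (because 540 is not a perfect cube), so 3 | [L:Q]. As gcd(2,3) = 1, [L:Q] is divisible by 6. Conversely L is generated over Q by √186 and ∛540, so [L:Q] ≤ 2·3 = 6. Therefore [Q(√186, ∛540) : Q] = 6.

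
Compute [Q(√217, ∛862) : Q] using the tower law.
[Q(√217, ∛862) : Q] = 6

Let L = Q(√217, ∛862). Since Q(√217) ⊂ L and [Q(√217):Q] = 2, the tower law gives 2 | [L:Q]. Likewise Q(∛862) ⊂ L with [Q(∛862):Q] = 3 (because 862 is not a perfect cube), so 3 | [L:Q]. As gcd(2,3) = 1, [L:Q] is divisible by 6. Conversely L is generated over Q by √217 and ∛862, so [L:Q] ≤ 2·3 = 6. Therefore [Q(√217, ∛862) : Q] = 6.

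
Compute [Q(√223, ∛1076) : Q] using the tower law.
[Q(√223, ∛1076) : Q] = 6

Let L = Q(√223, ∛1076). Since Q(√223) ⊂ L and [Q(√223):Q] = 2, the tower law gives 2 | [L:Q]. Likewise Q(∛1076) ⊂ L with [Q(∛1076):Q] = 3 (because 1076 is not a perfect cube), so 3 | [L:Q]. As gcd(2,3) = 1, [L:Q] is divisible by 6. Conversely L is generated over Q by √223 and ∛1076, so [L:Q] ≤ 2·3 = 6. Therefore [Q(√223, ∛1076) : Q] = 6.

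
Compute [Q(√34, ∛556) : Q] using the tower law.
[Q(√34, ∛556) : Q] = 6

Let L = Q(√34, ∛556). Since Q(√34) ⊂ L and [Q(√34):Q] = 2, the tower law gives 2 | [L:Q]. Likewise Q(∛556) ⊂ L with [Q(∛556):Q] = 3 (because 556 is not a perfect cube), so 3 | [L:Q]. As gcd(2,3) = 1, [L:Q] is divisible by 6. Conversely L is generated over Q by √34 and ∛556, so [L:Q] ≤ 2·3 = 6. Therefore [Q(√34, ∛556) : Q] = 6.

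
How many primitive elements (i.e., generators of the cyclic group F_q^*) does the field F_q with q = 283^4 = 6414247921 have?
There are φ(6414247920) = 1650288640 primitive elements

F_q^* is cyclic of order q - 1 = 6414247920. A cyclic group of order m has exactly φ(m) generators. Here m = 6414247920 = 2^4 · 3 · 5 · 47 · 71 · 8009, so the number of primitive elements is φ(6414247920) = 1650288640.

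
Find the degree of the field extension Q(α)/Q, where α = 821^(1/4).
[Q(α):Q] = 4

α is a root of x^4 - 821. By Eisenstein's criterion at the prime p = 821 (which divides the constant term 821 but p^2 = 674041 does not, since 821 is squarefree), x^4 - 821 is irreducible over Q. Hence [Q(α):Q] = 4.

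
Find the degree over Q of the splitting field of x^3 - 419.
[K : Q] = 6

The roots of x^3 - 419 are ∛419, ω∛419, ω^2∛419 where ω = e^(2πi/3) is a primitive cube root of unity, so K = Q(∛419, ω). Now [Q(∛419):Q] = 3 (since 419 is not a perfect cube, x^3 - 419 is irreducible) and [Q(ω):Q] = 2. Both 2 and 3 divide [K:Q], and [K:Q] ≤ 3·2 = 6, so [K:Q] = 6. (Equivalently: Q(∛419) ⊂ R but ω ∉ R, so [K : Q(∛419)] = 2.)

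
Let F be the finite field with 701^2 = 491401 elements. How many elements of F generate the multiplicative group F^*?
There are φ(491400) = 103680 primitive elements

F_q^* is cyclic of order q - 1 = 491400. A cyclic group of order m has exactly φ(m) generators. Here m = 491400 = 2^3 · 3^3 · 5^2 · 7 · 13, so the number of primitive elements is φ(491400) = 103680.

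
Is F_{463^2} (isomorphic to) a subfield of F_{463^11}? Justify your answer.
No: F_{463^2} is not a subfield of F_{463^11}

F_{p^m} embeds in F_{p^n} iff m | n. Here 2 ∤ 11 (since 11 = 5·2 + 1 with remainder 1 ≠ 0), so F_{463^2} is not a subfield of F_{463^11}. Equivalently: if it were, the tower law would give 2 = [F_{463^2}:F_463] dividing [F_{463^11}:F_463] = 11, contradiction.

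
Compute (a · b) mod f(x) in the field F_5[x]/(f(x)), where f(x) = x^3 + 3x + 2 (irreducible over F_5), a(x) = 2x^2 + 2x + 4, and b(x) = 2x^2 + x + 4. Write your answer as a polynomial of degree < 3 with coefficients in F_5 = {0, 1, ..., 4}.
a · b ≡ x^2 + x + 4 (mod f(x))

Multiply in F_5[x]: a(x)·b(x) = (2x^2 + 2x + 4)·(2x^2 + x + 4) = 4x^4 + x^3 + 3x^2 + 2x + 1. This has degree ≥ 3, so divide by f(x) over F_5: 4x^4 + x^3 + 3x^2 + 2x + 1 = (4x + 1)·(x^3 + 3x + 2) + (x^2 + x + 4). Hence a·b ≡ x^2 + x + 4 (mod f). (F_5[x]/(f) is a field with 5^3 = 125 elements since f is irreducible of degree 3.)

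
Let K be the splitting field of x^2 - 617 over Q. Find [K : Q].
[K : Q] = 2

f(x) = x^2 - 617 factors as (x - √617)(x + √617). The splitting field is K = Q(√617). Since 617 is squarefree and > 1, it is not a perfect square, so x^2 - 617 is irreducible over Q and [Q(√617) : Q] = 2. Hence [K : Q] = 2.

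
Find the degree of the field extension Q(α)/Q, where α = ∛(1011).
[Q(α):Q] = 3

The minimal polynomial of α is x^3 - 1011, irreducible over Q since 1011 is not a perfect cube (so x^3 - 1011 has no rational root). Hence [Q(α):Q] = deg(m_α) = 3.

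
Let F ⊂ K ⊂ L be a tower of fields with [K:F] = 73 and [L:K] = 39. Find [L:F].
[L:F] = 2847

The tower law says that for any tower of field extensions F ⊂ K ⊂ L with finite degrees, [L:F] = [L:K] · [K:F]. Here this gives [L:F] = 39 · 73 = 2847.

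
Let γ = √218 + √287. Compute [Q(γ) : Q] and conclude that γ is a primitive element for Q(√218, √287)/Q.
[Q(γ) : Q] = 4 (equivalently, Q(γ) = Q(√218, √287))

Obviously Q(γ) ⊆ Q(√218, √287), and [Q(√218, √287):Q] = 4 (since 218, 287 are distinct squarefree integers > 1 with 62566 not a perfect square). To show equality we compute the minimal polynomial of γ. From γ = √218 + √287: γ^2 = 218 + 2√(62566) + 287 = 505 + 2√(62566), so γ^2 - 505 = 2√(62566); squaring, (γ^2 - 505)^2 = 4·62566, i.e. γ^4 - 1010γ^2 + 255025 - 250264 = 0, i.e. γ^4 - 1010γ^2 + 4761 = 0. So γ is a root of x^4 - 1010x^2 + 4761. This polynomial is irreducible over Q: it has no rational root (each ±√218 ± √287 is irrational), and any factorization into two quadratics over Q would force √(62566) ∈ Q (pairing opposite roots) or √218, √287 ∈ Q (other pairings), all impossible. Hence [Q(γ):Q] = 4 = [Q(√218, √287):Q], so Q(γ) = Q(√218, √287).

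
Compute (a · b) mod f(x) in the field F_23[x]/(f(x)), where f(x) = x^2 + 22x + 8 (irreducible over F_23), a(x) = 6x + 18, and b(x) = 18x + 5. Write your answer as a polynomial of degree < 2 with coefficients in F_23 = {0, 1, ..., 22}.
a · b ≡ 2x + 8 (mod f(x))

Multiply in F_23[x]: a(x)·b(x) = (6x + 18)·(18x + 5) = 16x^2 + 9x + 21. This has degree ≥ 2, so divide by f(x) over F_23: 16x^2 + 9x + 21 = (16)·(x^2 + 22x + 8) + (2x + 8). Hence a·b ≡ 2x + 8 (mod f). (F_23[x]/(f) is a field with 23^2 = 529 elements since f is irreducible of degree 2.)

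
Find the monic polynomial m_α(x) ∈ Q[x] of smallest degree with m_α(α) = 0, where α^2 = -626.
m_α(x) = x^2 + 626

α satisfies α^2 + 626 = 0, so x^2 + 626 annihilates α. Since d = -626 is squarefree and ≠ 1, it is not a perfect square in Q, so x^2 + 626 has no rational root and is therefore irreducible over Q (a degree-2 polynomial over a field is irreducible iff it has no root). Hence m_α(x) = x^2 + 626.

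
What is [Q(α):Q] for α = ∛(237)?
[Q(α):Q] = 3

The minimal polynomial of α is x^3 - 237, irreducible over Q since 237 is not a perfect cube (so x^3 - 237 has no rational root). Hence [Q(α):Q] = deg(m_α) = 3.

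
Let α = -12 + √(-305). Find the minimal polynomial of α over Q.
m_α(x) = x^2 + 24x + 449

From α + 12 = √(-305), squaring gives (α + 12)^2 = -305, i.e. α^2 + 24α + 144 = -305, so α^2 + 24α + 449 = 0. The discriminant of x^2 + 24x + 449 is (24)^2 - 4·(449) = 576 - 1796 = -1220, and 4·(-305) is not a perfect square in Q since -305 is squarefree and ≠ 1. Hence x^2 + 24x + 449 is irreducible over Q and is the minimal polynomial of α.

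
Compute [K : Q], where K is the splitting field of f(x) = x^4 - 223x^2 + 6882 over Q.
[K : Q] = 4

Solving the quadratic in x^2: x^2 = (223 ± √(223^2 - 4·6882))/2 = (223 ± √22201)/2 = (223 ± 149)/2, giving x^2 = 37 or x^2 = 186. So f(x) = (x^2 - 37)(x^2 - 186) and the roots of f are ±√37, ±√186. Hence the splitting field is K = Q(√37, √186). Since 37 and 186 are distinct squarefree integers > 1, their product 6882 is not a perfect square, so √186 ∉ Q(√37). By the tower law [K:Q] = [Q(√37,√186):Q(√37)] · [Q(√37):Q] = 2 · 2 = 4.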